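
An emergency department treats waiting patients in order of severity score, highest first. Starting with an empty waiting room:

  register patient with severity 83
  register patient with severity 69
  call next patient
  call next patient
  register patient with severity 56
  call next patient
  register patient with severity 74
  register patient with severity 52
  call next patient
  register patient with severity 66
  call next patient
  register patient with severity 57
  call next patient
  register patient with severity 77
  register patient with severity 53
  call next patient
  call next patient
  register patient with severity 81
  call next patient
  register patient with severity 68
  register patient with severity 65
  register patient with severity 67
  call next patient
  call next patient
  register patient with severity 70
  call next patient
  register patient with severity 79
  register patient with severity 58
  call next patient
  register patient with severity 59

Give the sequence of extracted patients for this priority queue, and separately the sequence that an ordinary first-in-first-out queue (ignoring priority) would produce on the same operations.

insert 83 → {83}
insert 69 → {83, 69}
call next patient → 83; now {69}
call next patient → 69; now {}
insert 56 → {56}
call next patient → 56; now {}
insert 74 → {74}
insert 52 → {74, 52}
call next patient → 74; now {52}
insert 66 → {66, 52}
call next patient → 66; now {52}
insert 57 → {57, 52}
call next patient → 57; now {52}
insert 77 → {77, 52}
insert 53 → {77, 53, 52}
call next patient → 77; now {53, 52}
call next patient → 53; now {52}
insert 81 → {81, 52}
call next patient → 81; now {52}
insert 68 → {68, 52}
insert 65 → {68, 65, 52}
insert 67 → {68, 67, 65, 52}
call next patient → 68; now {67, 65, 52}
call next patient → 67; now {65, 52}
insert 70 → {70, 65, 52}
call next patient → 70; now {65, 52}
insert 79 → {79, 65, 52}
insert 58 → {79, 65, 58, 52}
call next patient → 79; now {65, 58, 52}
insert 59 → {65, 59, 58, 52}

priority queue: [83, 69, 56, 74, 66, 57, 77, 53, 81, 68, 67, 70, 79]; FIFO queue: 83 → 69 → 56 → 74 → 52 → 66 → 57 → 77 → 53 → 81 → 68 → 65 → 67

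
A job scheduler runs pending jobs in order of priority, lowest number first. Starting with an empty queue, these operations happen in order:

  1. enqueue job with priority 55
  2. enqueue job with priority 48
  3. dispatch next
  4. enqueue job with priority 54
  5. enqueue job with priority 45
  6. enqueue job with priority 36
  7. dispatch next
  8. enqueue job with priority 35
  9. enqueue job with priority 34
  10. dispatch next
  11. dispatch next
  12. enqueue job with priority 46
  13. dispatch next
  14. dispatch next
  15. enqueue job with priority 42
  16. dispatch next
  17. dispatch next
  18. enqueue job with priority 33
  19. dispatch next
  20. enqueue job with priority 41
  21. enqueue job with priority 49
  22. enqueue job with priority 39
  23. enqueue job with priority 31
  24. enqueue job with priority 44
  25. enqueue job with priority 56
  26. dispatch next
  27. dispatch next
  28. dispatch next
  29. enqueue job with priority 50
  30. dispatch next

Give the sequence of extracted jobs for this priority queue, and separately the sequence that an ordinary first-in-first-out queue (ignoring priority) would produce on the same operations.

insert 55 → {55}
insert 48 → {48, 55}
dispatch next → 48; now {55}
insert 54 → {54, 55}
insert 45 → {45, 54, 55}
insert 36 → {36, 45, 54, 55}
dispatch next → 36; now {45, 54, 55}
insert 35 → {35, 45, 54, 55}
insert 34 → {34, 35, 45, 54, 55}
dispatch next → 34; now {35, 45, 54, 55}
dispatch next → 35; now {45, 54, 55}
insert 46 → {45, 46, 54, 55}
dispatch next → 45; now {46, 54, 55}
dispatch next → 46; now {54, 55}
insert 42 → {42, 54, 55}
dispatch next → 42; now {54, 55}
dispatch next → 54; now {55}
insert 33 → {33, 55}
dispatch next → 33; now {55}
insert 41 → {41, 55}
insert 49 → {41, 49, 55}
insert 39 → {39, 41, 49, 55}
insert 31 → {31, 39, 41, 49, 55}
insert 44 → {31, 39, 41, 44, 49, 55}
insert 56 → {31, 39, 41, 44, 49, 55, 56}
dispatch next → 31; now {39, 41, 44, 49, 55, 56}
dispatch next → 39; now {41, 44, 49, 55, 56}
dispatch next → 41; now {44, 49, 55, 56}
insert 50 → {44, 49, 50, 55, 56}
dispatch next → 44; now {49, 50, 55, 56}

priority queue: 48 → 36 → 34 → 35 → 45 → 46 → 42 → 54 → 33 → 31 → 39 → 41 → 44; FIFO queue: 55 → 48 → 54 → 45 → 36 → 35 → 34 → 46 → 42 → 33 → 41 → 49 → 39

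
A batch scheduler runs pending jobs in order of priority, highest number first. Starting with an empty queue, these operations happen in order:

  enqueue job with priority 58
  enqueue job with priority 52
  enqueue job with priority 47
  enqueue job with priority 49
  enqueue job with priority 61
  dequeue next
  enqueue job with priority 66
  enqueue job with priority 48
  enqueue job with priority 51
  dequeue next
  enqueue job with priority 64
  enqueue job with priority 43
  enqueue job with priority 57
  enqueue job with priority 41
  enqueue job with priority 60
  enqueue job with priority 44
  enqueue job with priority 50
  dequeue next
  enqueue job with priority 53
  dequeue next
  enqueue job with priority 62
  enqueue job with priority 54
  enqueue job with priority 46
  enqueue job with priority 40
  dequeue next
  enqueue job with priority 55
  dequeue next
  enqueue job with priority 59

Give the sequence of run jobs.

insert 58 → {58}
insert 52 → {58, 52}
insert 47 → {58, 52, 47}
insert 49 → {58, 52, 49, 47}
insert 61 → {61, 58, 52, 49, 47}
dequeue next → 61; now {58, 52, 49, 47}
insert 66 → {66, 58, 52, 49, 47}
insert 48 → {66, 58, 52, 49, 48, 47}
insert 51 → {66, 58, 52, 51, 49, 48, 47}
dequeue next → 66; now {58, 52, 51, 49, 48, 47}
insert 64 → {64, 58, 52, 51, 49, 48, 47}
insert 43 → {64, 58, 52, 51, 49, 48, 47, 43}
insert 57 → {64, 58, 57, 52, 51, 49, 48, 47, 43}
insert 41 → {64, 58, 57, 52, 51, 49, 48, 47, 43, 41}
insert 60 → {64, 60, 58, 57, 52, 51, 49, 48, 47, 43, 41}
insert 44 → {64, 60, 58, 57, 52, 51, 49, 48, 47, 44, 43, 41}
insert 50 → {64, 60, 58, 57, 52, 51, 50, 49, 48, 47, 44, 43, 41}
dequeue next → 64; now {60, 58, 57, 52, 51, 50, 49, 48, 47, 44, 43, 41}
insert 53 → {60, 58, 57, 53, 52, 51, 50, 49, 48, 47, 44, 43, 41}
dequeue next → 60; now {58, 57, 53, 52, 51, 50, 49, 48, 47, 44, 43, 41}
insert 62 → {62, 58, 57, 53, 52, 51, 50, 49, 48, 47, 44, 43, 41}
insert 54 → {62, 58, 57, 54, 53, 52, 51, 50, 49, 48, 47, 44, 43, 41}
insert 46 → {62, 58, 57, 54, 53, 52, 51, 50, 49, 48, 47, 46, 44, 43, 41}
insert 40 → {62, 58, 57, 54, 53, 52, 51, 50, 49, 48, 47, 46, 44, 43, 41, 40}
dequeue next → 62; now {58, 57, 54, 53, 52, 51, 50, 49, 48, 47, 46, 44, 43, 41, 40}
insert 55 → {58, 57, 55, 54, 53, 52, 51, 50, 49, 48, 47, 46, 44, 43, 41, 40}
dequeue next → 58; now {57, 55, 54, 53, 52, 51, 50, 49, 48, 47, 46, 44, 43, 41, 40}
insert 59 → {59, 57, 55, 54, 53, 52, 51, 50, 49, 48, 47, 46, 44, 43, 41, 40}

61, 66, 64, 60, 62, 58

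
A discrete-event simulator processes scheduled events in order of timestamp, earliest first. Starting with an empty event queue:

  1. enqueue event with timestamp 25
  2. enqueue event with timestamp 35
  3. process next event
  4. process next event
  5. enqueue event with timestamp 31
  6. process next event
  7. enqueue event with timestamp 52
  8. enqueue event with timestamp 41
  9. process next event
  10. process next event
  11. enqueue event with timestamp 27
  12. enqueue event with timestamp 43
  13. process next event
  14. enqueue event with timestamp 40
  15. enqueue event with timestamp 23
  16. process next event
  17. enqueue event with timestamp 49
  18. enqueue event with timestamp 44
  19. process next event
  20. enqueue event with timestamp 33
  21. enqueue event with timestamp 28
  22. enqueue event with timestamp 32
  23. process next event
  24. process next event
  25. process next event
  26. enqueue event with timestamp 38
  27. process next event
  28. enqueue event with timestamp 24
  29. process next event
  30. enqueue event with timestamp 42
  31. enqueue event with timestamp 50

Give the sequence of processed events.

25 → 35 → 31 → 41 → 52 → 27 → 23 → 40 → 28 → 32 → 33 → 38 → 24

insert 25 → {25}
insert 35 → {25, 35}
process next event → 25; now {35}
process next event → 35; now {}
insert 31 → {31}
process next event → 31; now {}
insert 52 → {52}
insert 41 → {41, 52}
process next event → 41; now {52}
process next event → 52; now {}
insert 27 → {27}
insert 43 → {27, 43}
process next event → 27; now {43}
insert 40 → {40, 43}
insert 23 → {23, 40, 43}
process next event → 23; now {40, 43}
insert 49 → {40, 43, 49}
insert 44 → {40, 43, 44, 49}
process next event → 40; now {43, 44, 49}
insert 33 → {33, 43, 44, 49}
insert 28 → {28, 33, 43, 44, 49}
insert 32 → {28, 32, 33, 43, 44, 49}
process next event → 28; now {32, 33, 43, 44, 49}
process next event → 32; now {33, 43, 44, 49}
process next event → 33; now {43, 44, 49}
insert 38 → {38, 43, 44, 49}
process next event → 38; now {43, 44, 49}
insert 24 → {24, 43, 44, 49}
process next event → 24; now {43, 44, 49}
insert 42 → {42, 43, 44, 49}
insert 50 → {42, 43, 44, 49, 50}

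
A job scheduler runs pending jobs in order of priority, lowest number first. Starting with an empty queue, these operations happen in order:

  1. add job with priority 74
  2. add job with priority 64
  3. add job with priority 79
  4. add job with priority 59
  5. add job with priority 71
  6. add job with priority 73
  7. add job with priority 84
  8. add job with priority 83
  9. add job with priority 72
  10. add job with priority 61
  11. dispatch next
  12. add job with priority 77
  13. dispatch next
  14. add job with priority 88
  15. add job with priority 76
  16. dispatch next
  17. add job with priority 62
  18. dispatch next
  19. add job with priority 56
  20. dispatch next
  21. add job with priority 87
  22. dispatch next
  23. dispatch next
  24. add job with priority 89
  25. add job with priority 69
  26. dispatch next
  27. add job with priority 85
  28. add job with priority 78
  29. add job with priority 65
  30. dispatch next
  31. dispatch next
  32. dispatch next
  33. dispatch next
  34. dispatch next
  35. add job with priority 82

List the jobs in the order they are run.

insert 74 → {74}
insert 64 → {64, 74}
insert 79 → {64, 74, 79}
insert 59 → {59, 64, 74, 79}
insert 71 → {59, 64, 71, 74, 79}
insert 73 → {59, 64, 71, 73, 74, 79}
insert 84 → {59, 64, 71, 73, 74, 79, 84}
insert 83 → {59, 64, 71, 73, 74, 79, 83, 84}
insert 72 → {59, 64, 71, 72, 73, 74, 79, 83, 84}
insert 61 → {59, 61, 64, 71, 72, 73, 74, 79, 83, 84}
dispatch next → 59; now {61, 64, 71, 72, 73, 74, 79, 83, 84}
insert 77 → {61, 64, 71, 72, 73, 74, 77, 79, 83, 84}
dispatch next → 61; now {64, 71, 72, 73, 74, 77, 79, 83, 84}
insert 88 → {64, 71, 72, 73, 74, 77, 79, 83, 84, 88}
insert 76 → {64, 71, 72, 73, 74, 76, 77, 79, 83, 84, 88}
dispatch next → 64; now {71, 72, 73, 74, 76, 77, 79, 83, 84, 88}
insert 62 → {62, 71, 72, 73, 74, 76, 77, 79, 83, 84, 88}
dispatch next → 62; now {71, 72, 73, 74, 76, 77, 79, 83, 84, 88}
insert 56 → {56, 71, 72, 73, 74, 76, 77, 79, 83, 84, 88}
dispatch next → 56; now {71, 72, 73, 74, 76, 77, 79, 83, 84, 88}
insert 87 → {71, 72, 73, 74, 76, 77, 79, 83, 84, 87, 88}
dispatch next → 71; now {72, 73, 74, 76, 77, 79, 83, 84, 87, 88}
dispatch next → 72; now {73, 74, 76, 77, 79, 83, 84, 87, 88}
insert 89 → {73, 74, 76, 77, 79, 83, 84, 87, 88, 89}
insert 69 → {69, 73, 74, 76, 77, 79, 83, 84, 87, 88, 89}
dispatch next → 69; now {73, 74, 76, 77, 79, 83, 84, 87, 88, 89}
insert 85 → {73, 74, 76, 77, 79, 83, 84, 85, 87, 88, 89}
insert 78 → {73, 74, 76, 77, 78, 79, 83, 84, 85, 87, 88, 89}
insert 65 → {65, 73, 74, 76, 77, 78, 79, 83, 84, 85, 87, 88, 89}
dispatch next → 65; now {73, 74, 76, 77, 78, 79, 83, 84, 85, 87, 88, 89}
dispatch next → 73; now {74, 76, 77, 78, 79, 83, 84, 85, 87, 88, 89}
dispatch next → 74; now {76, 77, 78, 79, 83, 84, 85, 87, 88, 89}
dispatch next → 76; now {77, 78, 79, 83, 84, 85, 87, 88, 89}
dispatch next → 77; now {78, 79, 83, 84, 85, 87, 88, 89}
insert 82 → {78, 79, 82, 83, 84, 85, 87, 88, 89}

59, 61, 64, 62, 56, 71, 72, 69, 65, 73, 74, 76, 77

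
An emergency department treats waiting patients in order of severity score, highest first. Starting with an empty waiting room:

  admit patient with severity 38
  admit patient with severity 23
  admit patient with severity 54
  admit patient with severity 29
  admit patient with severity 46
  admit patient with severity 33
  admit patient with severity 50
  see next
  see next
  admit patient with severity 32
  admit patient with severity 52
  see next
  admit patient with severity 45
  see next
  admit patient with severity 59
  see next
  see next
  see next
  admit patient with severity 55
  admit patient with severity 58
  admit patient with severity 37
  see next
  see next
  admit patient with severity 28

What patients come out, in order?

insert 38 → {38}
insert 23 → {38, 23}
insert 54 → {54, 38, 23}
insert 29 → {54, 38, 29, 23}
insert 46 → {54, 46, 38, 29, 23}
insert 33 → {54, 46, 38, 33, 29, 23}
insert 50 → {54, 50, 46, 38, 33, 29, 23}
see next → 54; now {50, 46, 38, 33, 29, 23}
see next → 50; now {46, 38, 33, 29, 23}
insert 32 → {46, 38, 33, 32, 29, 23}
insert 52 → {52, 46, 38, 33, 32, 29, 23}
see next → 52; now {46, 38, 33, 32, 29, 23}
insert 45 → {46, 45, 38, 33, 32, 29, 23}
see next → 46; now {45, 38, 33, 32, 29, 23}
insert 59 → {59, 45, 38, 33, 32, 29, 23}
see next → 59; now {45, 38, 33, 32, 29, 23}
see next → 45; now {38, 33, 32, 29, 23}
see next → 38; now {33, 32, 29, 23}
insert 55 → {55, 33, 32, 29, 23}
insert 58 → {58, 55, 33, 32, 29, 23}
insert 37 → {58, 55, 37, 33, 32, 29, 23}
see next → 58; now {55, 37, 33, 32, 29, 23}
see next → 55; now {37, 33, 32, 29, 23}
insert 28 → {37, 33, 32, 29, 28, 23}

54 → 50 → 52 → 46 → 59 → 45 → 38 → 58 → 55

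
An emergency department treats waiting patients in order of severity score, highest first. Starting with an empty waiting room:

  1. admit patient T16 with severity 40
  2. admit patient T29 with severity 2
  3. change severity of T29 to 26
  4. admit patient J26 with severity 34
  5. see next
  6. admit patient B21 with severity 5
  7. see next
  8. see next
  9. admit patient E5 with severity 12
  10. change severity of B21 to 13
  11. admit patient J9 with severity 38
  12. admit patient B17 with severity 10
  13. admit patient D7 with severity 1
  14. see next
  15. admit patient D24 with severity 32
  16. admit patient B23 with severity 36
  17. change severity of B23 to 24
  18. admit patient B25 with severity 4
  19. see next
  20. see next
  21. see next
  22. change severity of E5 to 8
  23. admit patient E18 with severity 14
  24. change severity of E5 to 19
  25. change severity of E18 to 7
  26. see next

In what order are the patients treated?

add T16 (severity 40) → {T16:40}
add T29 (severity 2) → {T16:40, T29:2}
update T29 to severity 26 → {T16:40, T29:26}
add J26 (severity 34) → {T16:40, J26:34, T29:26}
see next → T16; now {J26:34, T29:26}
add B21 (severity 5) → {J26:34, T29:26, B21:5}
see next → J26; now {T29:26, B21:5}
see next → T29; now {B21:5}
add E5 (severity 12) → {E5:12, B21:5}
update B21 to severity 13 → {B21:13, E5:12}
add J9 (severity 38) → {J9:38, B21:13, E5:12}
add B17 (severity 10) → {J9:38, B21:13, E5:12, B17:10}
add D7 (severity 1) → {J9:38, B21:13, E5:12, B17:10, D7:1}
see next → J9; now {B21:13, E5:12, B17:10, D7:1}
add D24 (severity 32) → {D24:32, B21:13, E5:12, B17:10, D7:1}
add B23 (severity 36) → {B23:36, D24:32, B21:13, E5:12, B17:10, D7:1}
update B23 to severity 24 → {D24:32, B23:24, B21:13, E5:12, B17:10, D7:1}
add B25 (severity 4) → {D24:32, B23:24, B21:13, E5:12, B17:10, B25:4, D7:1}
see next → D24; now {B23:24, B21:13, E5:12, B17:10, B25:4, D7:1}
see next → B23; now {B21:13, E5:12, B17:10, B25:4, D7:1}
see next → B21; now {E5:12, B17:10, B25:4, D7:1}
update E5 to severity 8 → {B17:10, E5:8, B25:4, D7:1}
add E18 (severity 14) → {E18:14, B17:10, E5:8, B25:4, D7:1}
update E5 to severity 19 → {E5:19, E18:14, B17:10, B25:4, D7:1}
update E18 to severity 7 → {E5:19, B17:10, E18:7, B25:4, D7:1}
see next → E5; now {B17:10, E18:7, B25:4, D7:1}

[T16, J26, T29, J9, D24, B23, B21, E5]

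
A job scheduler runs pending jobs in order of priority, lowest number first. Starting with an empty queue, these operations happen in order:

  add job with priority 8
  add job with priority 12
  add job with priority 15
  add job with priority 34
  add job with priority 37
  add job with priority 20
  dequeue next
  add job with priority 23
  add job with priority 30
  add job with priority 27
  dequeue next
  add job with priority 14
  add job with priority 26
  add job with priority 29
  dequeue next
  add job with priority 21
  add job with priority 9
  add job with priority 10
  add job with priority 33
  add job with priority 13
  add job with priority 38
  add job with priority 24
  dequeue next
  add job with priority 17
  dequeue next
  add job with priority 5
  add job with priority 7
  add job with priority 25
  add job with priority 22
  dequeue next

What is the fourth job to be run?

9

insert 8 → {8}
insert 12 → {8, 12}
insert 15 → {8, 12, 15}
insert 34 → {8, 12, 15, 34}
insert 37 → {8, 12, 15, 34, 37}
insert 20 → {8, 12, 15, 20, 34, 37}
dequeue next → 8; now {12, 15, 20, 34, 37}
insert 23 → {12, 15, 20, 23, 34, 37}
insert 30 → {12, 15, 20, 23, 30, 34, 37}
insert 27 → {12, 15, 20, 23, 27, 30, 34, 37}
dequeue next → 12; now {15, 20, 23, 27, 30, 34, 37}
insert 14 → {14, 15, 20, 23, 27, 30, 34, 37}
insert 26 → {14, 15, 20, 23, 26, 27, 30, 34, 37}
insert 29 → {14, 15, 20, 23, 26, 27, 29, 30, 34, 37}
dequeue next → 14; now {15, 20, 23, 26, 27, 29, 30, 34, 37}
insert 21 → {15, 20, 21, 23, 26, 27, 29, 30, 34, 37}
insert 9 → {9, 15, 20, 21, 23, 26, 27, 29, 30, 34, 37}
insert 10 → {9, 10, 15, 20, 21, 23, 26, 27, 29, 30, 34, 37}
insert 33 → {9, 10, 15, 20, 21, 23, 26, 27, 29, 30, 33, 34, 37}
insert 13 → {9, 10, 13, 15, 20, 21, 23, 26, 27, 29, 30, 33, 34, 37}
insert 38 → {9, 10, 13, 15, 20, 21, 23, 26, 27, 29, 30, 33, 34, 37, 38}
insert 24 → {9, 10, 13, 15, 20, 21, 23, 24, 26, 27, 29, 30, 33, 34, 37, 38}
dequeue next → 9; now {10, 13, 15, 20, 21, 23, 24, 26, 27, 29, 30, 33, 34, 37, 38}
insert 17 → {10, 13, 15, 17, 20, 21, 23, 24, 26, 27, 29, 30, 33, 34, 37, 38}
dequeue next → 10; now {13, 15, 17, 20, 21, 23, 24, 26, 27, 29, 30, 33, 34, 37, 38}
insert 5 → {5, 13, 15, 17, 20, 21, 23, 24, 26, 27, 29, 30, 33, 34, 37, 38}
insert 7 → {5, 7, 13, 15, 17, 20, 21, 23, 24, 26, 27, 29, 30, 33, 34, 37, 38}
insert 25 → {5, 7, 13, 15, 17, 20, 21, 23, 24, 25, 26, 27, 29, 30, 33, 34, 37, 38}
insert 22 → {5, 7, 13, 15, 17, 20, 21, 22, 23, 24, 25, 26, 27, 29, 30, 33, 34, 37, 38}
dequeue next → 5; now {7, 13, 15, 17, 20, 21, 22, 23, 24, 25, 26, 27, 29, 30, 33, 34, 37, 38}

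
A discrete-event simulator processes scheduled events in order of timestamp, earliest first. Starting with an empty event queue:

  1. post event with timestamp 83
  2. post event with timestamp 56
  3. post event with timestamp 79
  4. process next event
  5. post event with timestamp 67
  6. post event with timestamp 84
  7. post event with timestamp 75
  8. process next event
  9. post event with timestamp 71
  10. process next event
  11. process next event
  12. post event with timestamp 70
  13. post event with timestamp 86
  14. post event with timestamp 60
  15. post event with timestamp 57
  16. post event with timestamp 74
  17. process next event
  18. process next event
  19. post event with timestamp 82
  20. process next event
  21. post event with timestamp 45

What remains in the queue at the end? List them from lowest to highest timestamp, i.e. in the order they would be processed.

45, 74, 79, 82, 83, 84, 86

insert 83 → {83}
insert 56 → {56, 83}
insert 79 → {56, 79, 83}
process next event → 56; now {79, 83}
insert 67 → {67, 79, 83}
insert 84 → {67, 79, 83, 84}
insert 75 → {67, 75, 79, 83, 84}
process next event → 67; now {75, 79, 83, 84}
insert 71 → {71, 75, 79, 83, 84}
process next event → 71; now {75, 79, 83, 84}
process next event → 75; now {79, 83, 84}
insert 70 → {70, 79, 83, 84}
insert 86 → {70, 79, 83, 84, 86}
insert 60 → {60, 70, 79, 83, 84, 86}
insert 57 → {57, 60, 70, 79, 83, 84, 86}
insert 74 → {57, 60, 70, 74, 79, 83, 84, 86}
process next event → 57; now {60, 70, 74, 79, 83, 84, 86}
process next event → 60; now {70, 74, 79, 83, 84, 86}
insert 82 → {70, 74, 79, 82, 83, 84, 86}
process next event → 70; now {74, 79, 82, 83, 84, 86}
insert 45 → {45, 74, 79, 82, 83, 84, 86}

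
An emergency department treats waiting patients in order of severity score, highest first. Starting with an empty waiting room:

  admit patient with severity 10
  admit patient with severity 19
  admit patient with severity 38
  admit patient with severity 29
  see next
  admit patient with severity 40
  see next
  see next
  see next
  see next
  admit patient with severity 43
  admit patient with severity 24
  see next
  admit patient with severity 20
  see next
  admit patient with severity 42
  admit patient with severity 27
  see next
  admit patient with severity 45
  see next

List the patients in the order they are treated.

38 → 40 → 29 → 19 → 10 → 43 → 24 → 42 → 45

insert 10 → {10}
insert 19 → {19, 10}
insert 38 → {38, 19, 10}
insert 29 → {38, 29, 19, 10}
see next → 38; now {29, 19, 10}
insert 40 → {40, 29, 19, 10}
see next → 40; now {29, 19, 10}
see next → 29; now {19, 10}
see next → 19; now {10}
see next → 10; now {}
insert 43 → {43}
insert 24 → {43, 24}
see next → 43; now {24}
insert 20 → {24, 20}
see next → 24; now {20}
insert 42 → {42, 20}
insert 27 → {42, 27, 20}
see next → 42; now {27, 20}
insert 45 → {45, 27, 20}
see next → 45; now {27, 20}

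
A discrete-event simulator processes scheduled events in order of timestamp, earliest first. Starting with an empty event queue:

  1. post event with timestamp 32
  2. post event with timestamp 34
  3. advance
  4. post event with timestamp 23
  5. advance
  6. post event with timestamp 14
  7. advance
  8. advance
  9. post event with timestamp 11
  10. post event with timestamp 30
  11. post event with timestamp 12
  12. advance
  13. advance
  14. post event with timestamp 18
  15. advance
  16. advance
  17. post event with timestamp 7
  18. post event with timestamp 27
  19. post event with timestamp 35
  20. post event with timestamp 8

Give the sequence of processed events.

insert 32 → {32}
insert 34 → {32, 34}
advance → 32; now {34}
insert 23 → {23, 34}
advance → 23; now {34}
insert 14 → {14, 34}
advance → 14; now {34}
advance → 34; now {}
insert 11 → {11}
insert 30 → {11, 30}
insert 12 → {11, 12, 30}
advance → 11; now {12, 30}
advance → 12; now {30}
insert 18 → {18, 30}
advance → 18; now {30}
advance → 30; now {}
insert 7 → {7}
insert 27 → {7, 27}
insert 35 → {7, 27, 35}
insert 8 → {7, 8, 27, 35}

32, 23, 14, 34, 11, 12, 18, 30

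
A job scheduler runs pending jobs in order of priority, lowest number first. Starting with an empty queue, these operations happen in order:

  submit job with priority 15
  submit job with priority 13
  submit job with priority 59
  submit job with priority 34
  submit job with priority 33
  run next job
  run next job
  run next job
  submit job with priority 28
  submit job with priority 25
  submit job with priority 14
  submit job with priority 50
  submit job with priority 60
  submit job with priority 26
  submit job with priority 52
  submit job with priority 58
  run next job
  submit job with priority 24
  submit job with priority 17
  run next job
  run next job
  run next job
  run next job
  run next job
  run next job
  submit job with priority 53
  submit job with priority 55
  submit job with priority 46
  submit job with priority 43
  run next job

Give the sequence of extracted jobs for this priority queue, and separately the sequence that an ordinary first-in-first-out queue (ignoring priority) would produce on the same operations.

priority queue: 13, 15, 33, 14, 17, 24, 25, 26, 28, 34, 43; FIFO queue: 15, 13, 59, 34, 33, 28, 25, 14, 50, 60, 26

insert 15 → {15}
insert 13 → {13, 15}
insert 59 → {13, 15, 59}
insert 34 → {13, 15, 34, 59}
insert 33 → {13, 15, 33, 34, 59}
run next job → 13; now {15, 33, 34, 59}
run next job → 15; now {33, 34, 59}
run next job → 33; now {34, 59}
insert 28 → {28, 34, 59}
insert 25 → {25, 28, 34, 59}
insert 14 → {14, 25, 28, 34, 59}
insert 50 → {14, 25, 28, 34, 50, 59}
insert 60 → {14, 25, 28, 34, 50, 59, 60}
insert 26 → {14, 25, 26, 28, 34, 50, 59, 60}
insert 52 → {14, 25, 26, 28, 34, 50, 52, 59, 60}
insert 58 → {14, 25, 26, 28, 34, 50, 52, 58, 59, 60}
run next job → 14; now {25, 26, 28, 34, 50, 52, 58, 59, 60}
insert 24 → {24, 25, 26, 28, 34, 50, 52, 58, 59, 60}
insert 17 → {17, 24, 25, 26, 28, 34, 50, 52, 58, 59, 60}
run next job → 17; now {24, 25, 26, 28, 34, 50, 52, 58, 59, 60}
run next job → 24; now {25, 26, 28, 34, 50, 52, 58, 59, 60}
run next job → 25; now {26, 28, 34, 50, 52, 58, 59, 60}
run next job → 26; now {28, 34, 50, 52, 58, 59, 60}
run next job → 28; now {34, 50, 52, 58, 59, 60}
run next job → 34; now {50, 52, 58, 59, 60}
insert 53 → {50, 52, 53, 58, 59, 60}
insert 55 → {50, 52, 53, 55, 58, 59, 60}
insert 46 → {46, 50, 52, 53, 55, 58, 59, 60}
insert 43 → {43, 46, 50, 52, 53, 55, 58, 59, 60}
run next job → 43; now {46, 50, 52, 53, 55, 58, 59, 60}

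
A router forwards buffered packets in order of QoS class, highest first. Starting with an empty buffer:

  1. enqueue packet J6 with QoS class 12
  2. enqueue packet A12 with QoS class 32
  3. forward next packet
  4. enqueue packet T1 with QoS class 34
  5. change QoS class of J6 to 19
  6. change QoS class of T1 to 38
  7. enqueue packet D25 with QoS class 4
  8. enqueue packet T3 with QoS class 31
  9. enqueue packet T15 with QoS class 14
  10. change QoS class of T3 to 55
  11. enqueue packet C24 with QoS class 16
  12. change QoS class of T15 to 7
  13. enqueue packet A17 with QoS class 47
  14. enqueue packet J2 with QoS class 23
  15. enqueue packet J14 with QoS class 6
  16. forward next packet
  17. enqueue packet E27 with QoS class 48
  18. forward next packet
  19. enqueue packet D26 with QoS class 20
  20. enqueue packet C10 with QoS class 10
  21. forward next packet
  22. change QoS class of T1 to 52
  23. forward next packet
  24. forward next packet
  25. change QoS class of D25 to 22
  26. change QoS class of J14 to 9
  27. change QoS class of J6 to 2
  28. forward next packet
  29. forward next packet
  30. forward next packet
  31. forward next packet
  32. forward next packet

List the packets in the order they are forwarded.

A12 → T3 → E27 → A17 → T1 → J2 → D25 → D26 → C24 → C10 → J14

add J6 (QoS class 12) → {J6:12}
add A12 (QoS class 32) → {A12:32, J6:12}
forward next packet → A12; now {J6:12}
add T1 (QoS class 34) → {T1:34, J6:12}
update J6 to QoS class 19 → {T1:34, J6:19}
update T1 to QoS class 38 → {T1:38, J6:19}
add D25 (QoS class 4) → {T1:38, J6:19, D25:4}
add T3 (QoS class 31) → {T1:38, T3:31, J6:19, D25:4}
add T15 (QoS class 14) → {T1:38, T3:31, J6:19, T15:14, D25:4}
update T3 to QoS class 55 → {T3:55, T1:38, J6:19, T15:14, D25:4}
add C24 (QoS class 16) → {T3:55, T1:38, J6:19, C24:16, T15:14, D25:4}
update T15 to QoS class 7 → {T3:55, T1:38, J6:19, C24:16, T15:7, D25:4}
add A17 (QoS class 47) → {T3:55, A17:47, T1:38, J6:19, C24:16, T15:7, D25:4}
add J2 (QoS class 23) → {T3:55, A17:47, T1:38, J2:23, J6:19, C24:16, T15:7, D25:4}
add J14 (QoS class 6) → {T3:55, A17:47, T1:38, J2:23, J6:19, C24:16, T15:7, J14:6, D25:4}
forward next packet → T3; now {A17:47, T1:38, J2:23, J6:19, C24:16, T15:7, J14:6, D25:4}
add E27 (QoS class 48) → {E27:48, A17:47, T1:38, J2:23, J6:19, C24:16, T15:7, J14:6, D25:4}
forward next packet → E27; now {A17:47, T1:38, J2:23, J6:19, C24:16, T15:7, J14:6, D25:4}
add D26 (QoS class 20) → {A17:47, T1:38, J2:23, D26:20, J6:19, C24:16, T15:7, J14:6, D25:4}
add C10 (QoS class 10) → {A17:47, T1:38, J2:23, D26:20, J6:19, C24:16, C10:10, T15:7, J14:6, D25:4}
forward next packet → A17; now {T1:38, J2:23, D26:20, J6:19, C24:16, C10:10, T15:7, J14:6, D25:4}
update T1 to QoS class 52 → {T1:52, J2:23, D26:20, J6:19, C24:16, C10:10, T15:7, J14:6, D25:4}
forward next packet → T1; now {J2:23, D26:20, J6:19, C24:16, C10:10, T15:7, J14:6, D25:4}
forward next packet → J2; now {D26:20, J6:19, C24:16, C10:10, T15:7, J14:6, D25:4}
update D25 to QoS class 22 → {D25:22, D26:20, J6:19, C24:16, C10:10, T15:7, J14:6}
update J14 to QoS class 9 → {D25:22, D26:20, J6:19, C24:16, C10:10, J14:9, T15:7}
update J6 to QoS class 2 → {D25:22, D26:20, C24:16, C10:10, J14:9, T15:7, J6:2}
forward next packet → D25; now {D26:20, C24:16, C10:10, J14:9, T15:7, J6:2}
forward next packet → D26; now {C24:16, C10:10, J14:9, T15:7, J6:2}
forward next packet → C24; now {C10:10, J14:9, T15:7, J6:2}
forward next packet → C10; now {J14:9, T15:7, J6:2}
forward next packet → J14; now {T15:7, J6:2}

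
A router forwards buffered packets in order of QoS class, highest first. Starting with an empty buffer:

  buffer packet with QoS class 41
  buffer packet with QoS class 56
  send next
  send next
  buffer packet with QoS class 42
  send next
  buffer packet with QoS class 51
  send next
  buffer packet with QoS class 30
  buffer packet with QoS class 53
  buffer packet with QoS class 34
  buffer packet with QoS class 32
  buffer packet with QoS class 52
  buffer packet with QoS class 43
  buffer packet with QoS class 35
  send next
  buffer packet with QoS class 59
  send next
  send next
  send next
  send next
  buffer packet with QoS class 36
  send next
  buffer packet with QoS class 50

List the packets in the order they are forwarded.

56, 41, 42, 51, 53, 59, 52, 43, 35, 36

insert 41 → {41}
insert 56 → {56, 41}
send next → 56; now {41}
send next → 41; now {}
insert 42 → {42}
send next → 42; now {}
insert 51 → {51}
send next → 51; now {}
insert 30 → {30}
insert 53 → {53, 30}
insert 34 → {53, 34, 30}
insert 32 → {53, 34, 32, 30}
insert 52 → {53, 52, 34, 32, 30}
insert 43 → {53, 52, 43, 34, 32, 30}
insert 35 → {53, 52, 43, 35, 34, 32, 30}
send next → 53; now {52, 43, 35, 34, 32, 30}
insert 59 → {59, 52, 43, 35, 34, 32, 30}
send next → 59; now {52, 43, 35, 34, 32, 30}
send next → 52; now {43, 35, 34, 32, 30}
send next → 43; now {35, 34, 32, 30}
send next → 35; now {34, 32, 30}
insert 36 → {36, 34, 32, 30}
send next → 36; now {34, 32, 30}
insert 50 → {50, 34, 32, 30}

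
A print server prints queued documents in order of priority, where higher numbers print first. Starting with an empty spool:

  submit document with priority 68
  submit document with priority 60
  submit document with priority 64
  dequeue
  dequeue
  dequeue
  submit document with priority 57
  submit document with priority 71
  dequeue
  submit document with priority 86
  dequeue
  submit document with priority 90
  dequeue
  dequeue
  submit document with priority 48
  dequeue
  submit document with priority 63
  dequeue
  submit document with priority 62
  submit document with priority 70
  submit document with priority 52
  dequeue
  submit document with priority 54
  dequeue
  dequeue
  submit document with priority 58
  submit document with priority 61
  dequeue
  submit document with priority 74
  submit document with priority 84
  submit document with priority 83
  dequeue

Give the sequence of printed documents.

[68, 64, 60, 71, 86, 90, 57, 48, 63, 70, 62, 54, 61, 84]

insert 68 → {68}
insert 60 → {68, 60}
insert 64 → {68, 64, 60}
dequeue → 68; now {64, 60}
dequeue → 64; now {60}
dequeue → 60; now {}
insert 57 → {57}
insert 71 → {71, 57}
dequeue → 71; now {57}
insert 86 → {86, 57}
dequeue → 86; now {57}
insert 90 → {90, 57}
dequeue → 90; now {57}
dequeue → 57; now {}
insert 48 → {48}
dequeue → 48; now {}
insert 63 → {63}
dequeue → 63; now {}
insert 62 → {62}
insert 70 → {70, 62}
insert 52 → {70, 62, 52}
dequeue → 70; now {62, 52}
insert 54 → {62, 54, 52}
dequeue → 62; now {54, 52}
dequeue → 54; now {52}
insert 58 → {58, 52}
insert 61 → {61, 58, 52}
dequeue → 61; now {58, 52}
insert 74 → {74, 58, 52}
insert 84 → {84, 74, 58, 52}
insert 83 → {84, 83, 74, 58, 52}
dequeue → 84; now {83, 74, 58, 52}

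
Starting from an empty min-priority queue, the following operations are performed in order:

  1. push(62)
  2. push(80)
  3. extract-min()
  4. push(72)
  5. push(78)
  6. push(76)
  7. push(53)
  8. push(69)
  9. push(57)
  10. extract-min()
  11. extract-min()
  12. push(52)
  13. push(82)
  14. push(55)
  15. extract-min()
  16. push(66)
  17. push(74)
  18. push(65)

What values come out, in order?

insert 62 → {62}
insert 80 → {62, 80}
extract-min → 62; now {80}
insert 72 → {72, 80}
insert 78 → {72, 78, 80}
insert 76 → {72, 76, 78, 80}
insert 53 → {53, 72, 76, 78, 80}
insert 69 → {53, 69, 72, 76, 78, 80}
insert 57 → {53, 57, 69, 72, 76, 78, 80}
extract-min → 53; now {57, 69, 72, 76, 78, 80}
extract-min → 57; now {69, 72, 76, 78, 80}
insert 52 → {52, 69, 72, 76, 78, 80}
insert 82 → {52, 69, 72, 76, 78, 80, 82}
insert 55 → {52, 55, 69, 72, 76, 78, 80, 82}
extract-min → 52; now {55, 69, 72, 76, 78, 80, 82}
insert 66 → {55, 66, 69, 72, 76, 78, 80, 82}
insert 74 → {55, 66, 69, 72, 74, 76, 78, 80, 82}
insert 65 → {55, 65, 66, 69, 72, 74, 76, 78, 80, 82}

[62, 53, 57, 52]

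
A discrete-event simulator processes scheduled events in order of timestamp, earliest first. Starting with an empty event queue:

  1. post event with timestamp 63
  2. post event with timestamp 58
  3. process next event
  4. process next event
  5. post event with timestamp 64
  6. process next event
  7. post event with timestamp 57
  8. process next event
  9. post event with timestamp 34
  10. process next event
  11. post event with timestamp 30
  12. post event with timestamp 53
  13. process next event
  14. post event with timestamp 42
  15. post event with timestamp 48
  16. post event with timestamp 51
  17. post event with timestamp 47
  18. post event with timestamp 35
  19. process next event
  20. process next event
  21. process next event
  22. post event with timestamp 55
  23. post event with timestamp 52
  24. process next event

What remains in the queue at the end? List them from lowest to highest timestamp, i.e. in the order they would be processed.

51, 52, 53, 55

insert 63 → {63}
insert 58 → {58, 63}
process next event → 58; now {63}
process next event → 63; now {}
insert 64 → {64}
process next event → 64; now {}
insert 57 → {57}
process next event → 57; now {}
insert 34 → {34}
process next event → 34; now {}
insert 30 → {30}
insert 53 → {30, 53}
process next event → 30; now {53}
insert 42 → {42, 53}
insert 48 → {42, 48, 53}
insert 51 → {42, 48, 51, 53}
insert 47 → {42, 47, 48, 51, 53}
insert 35 → {35, 42, 47, 48, 51, 53}
process next event → 35; now {42, 47, 48, 51, 53}
process next event → 42; now {47, 48, 51, 53}
process next event → 47; now {48, 51, 53}
insert 55 → {48, 51, 53, 55}
insert 52 → {48, 51, 52, 53, 55}
process next event → 48; now {51, 52, 53, 55}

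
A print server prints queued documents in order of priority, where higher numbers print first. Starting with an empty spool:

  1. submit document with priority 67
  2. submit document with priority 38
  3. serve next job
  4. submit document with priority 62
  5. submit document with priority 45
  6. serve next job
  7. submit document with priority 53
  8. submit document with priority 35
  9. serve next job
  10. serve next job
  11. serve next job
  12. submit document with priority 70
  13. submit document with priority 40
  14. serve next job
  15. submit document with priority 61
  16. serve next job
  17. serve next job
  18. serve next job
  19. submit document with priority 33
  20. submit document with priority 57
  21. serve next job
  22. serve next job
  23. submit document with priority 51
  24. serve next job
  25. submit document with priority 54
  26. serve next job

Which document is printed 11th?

insert 67 → {67}
insert 38 → {67, 38}
serve next job → 67; now {38}
insert 62 → {62, 38}
insert 45 → {62, 45, 38}
serve next job → 62; now {45, 38}
insert 53 → {53, 45, 38}
insert 35 → {53, 45, 38, 35}
serve next job → 53; now {45, 38, 35}
serve next job → 45; now {38, 35}
serve next job → 38; now {35}
insert 70 → {70, 35}
insert 40 → {70, 40, 35}
serve next job → 70; now {40, 35}
insert 61 → {61, 40, 35}
serve next job → 61; now {40, 35}
serve next job → 40; now {35}
serve next job → 35; now {}
insert 33 → {33}
insert 57 → {57, 33}
serve next job → 57; now {33}
serve next job → 33; now {}
insert 51 → {51}
serve next job → 51; now {}
insert 54 → {54}
serve next job → 54; now {}

33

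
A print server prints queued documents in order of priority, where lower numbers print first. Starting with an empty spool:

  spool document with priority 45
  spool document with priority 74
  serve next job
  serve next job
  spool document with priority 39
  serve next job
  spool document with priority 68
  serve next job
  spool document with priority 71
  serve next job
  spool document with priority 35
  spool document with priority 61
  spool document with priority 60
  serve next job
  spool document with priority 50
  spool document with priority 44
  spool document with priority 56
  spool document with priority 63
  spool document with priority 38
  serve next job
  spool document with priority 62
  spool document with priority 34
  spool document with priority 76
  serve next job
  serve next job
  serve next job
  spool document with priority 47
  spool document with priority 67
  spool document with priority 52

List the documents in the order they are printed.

insert 45 → {45}
insert 74 → {45, 74}
serve next job → 45; now {74}
serve next job → 74; now {}
insert 39 → {39}
serve next job → 39; now {}
insert 68 → {68}
serve next job → 68; now {}
insert 71 → {71}
serve next job → 71; now {}
insert 35 → {35}
insert 61 → {35, 61}
insert 60 → {35, 60, 61}
serve next job → 35; now {60, 61}
insert 50 → {50, 60, 61}
insert 44 → {44, 50, 60, 61}
insert 56 → {44, 50, 56, 60, 61}
insert 63 → {44, 50, 56, 60, 61, 63}
insert 38 → {38, 44, 50, 56, 60, 61, 63}
serve next job → 38; now {44, 50, 56, 60, 61, 63}
insert 62 → {44, 50, 56, 60, 61, 62, 63}
insert 34 → {34, 44, 50, 56, 60, 61, 62, 63}
insert 76 → {34, 44, 50, 56, 60, 61, 62, 63, 76}
serve next job → 34; now {44, 50, 56, 60, 61, 62, 63, 76}
serve next job → 44; now {50, 56, 60, 61, 62, 63, 76}
serve next job → 50; now {56, 60, 61, 62, 63, 76}
insert 47 → {47, 56, 60, 61, 62, 63, 76}
insert 67 → {47, 56, 60, 61, 62, 63, 67, 76}
insert 52 → {47, 52, 56, 60, 61, 62, 63, 67, 76}

45 → 74 → 39 → 68 → 71 → 35 → 38 → 34 → 44 → 50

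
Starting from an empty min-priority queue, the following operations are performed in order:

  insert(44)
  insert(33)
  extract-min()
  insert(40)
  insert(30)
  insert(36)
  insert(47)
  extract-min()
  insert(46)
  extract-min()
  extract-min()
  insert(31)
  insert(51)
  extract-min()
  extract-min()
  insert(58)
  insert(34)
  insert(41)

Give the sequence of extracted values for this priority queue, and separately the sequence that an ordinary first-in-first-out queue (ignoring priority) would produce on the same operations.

priority queue: [33, 30, 36, 40, 31, 44]; FIFO queue: [44, 33, 40, 30, 36, 47]

insert 44 → {44}
insert 33 → {33, 44}
extract-min → 33; now {44}
insert 40 → {40, 44}
insert 30 → {30, 40, 44}
insert 36 → {30, 36, 40, 44}
insert 47 → {30, 36, 40, 44, 47}
extract-min → 30; now {36, 40, 44, 47}
insert 46 → {36, 40, 44, 46, 47}
extract-min → 36; now {40, 44, 46, 47}
extract-min → 40; now {44, 46, 47}
insert 31 → {31, 44, 46, 47}
insert 51 → {31, 44, 46, 47, 51}
extract-min → 31; now {44, 46, 47, 51}
extract-min → 44; now {46, 47, 51}
insert 58 → {46, 47, 51, 58}
insert 34 → {34, 46, 47, 51, 58}
insert 41 → {34, 41, 46, 47, 51, 58}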